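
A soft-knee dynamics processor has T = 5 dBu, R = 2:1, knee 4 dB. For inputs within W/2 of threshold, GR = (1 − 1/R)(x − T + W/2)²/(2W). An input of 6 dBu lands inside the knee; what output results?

5.4375 dBu

x − T + W/2 = 6 − 5 + 2 = 3.
GR = (1 − 1/2) × 3² / 8 = 0.5 × 9 / 8 = 0.5625 dB.
Output = 6 − 0.5625 = 5.4375 dBu.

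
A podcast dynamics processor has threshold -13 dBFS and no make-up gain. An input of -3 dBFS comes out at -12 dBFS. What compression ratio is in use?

Input overshoot = -3 − (-13) = 10 dB; output overshoot = -12 − (-13) = 1 dB.
Ratio = 10 / 1 = 10.

10:1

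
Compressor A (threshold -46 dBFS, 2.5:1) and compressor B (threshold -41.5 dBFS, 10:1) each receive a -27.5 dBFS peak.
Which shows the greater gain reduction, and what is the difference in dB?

B, by 1.5 dB

A: GR = 18.5 − 18.5/2.5 = 11.1 dB.
B: GR = 14 − 14/10 = 12.6 dB.
B reduces 1.5 dB more.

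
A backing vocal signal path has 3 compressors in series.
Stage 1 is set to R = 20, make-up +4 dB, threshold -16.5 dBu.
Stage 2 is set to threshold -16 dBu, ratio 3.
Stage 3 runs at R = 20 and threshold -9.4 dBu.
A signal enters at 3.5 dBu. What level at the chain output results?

Stage 1: 3.5 dBu is 20 dB over -16.5 dBu; at 20:1 that becomes 1 dB over, giving -15.5 dBu; +4 dB make-up → -11.5 dBu.
Stage 2: 4.5 dB above -16 dBu, reduced 3:1 to 1.5 dB above → -14.5 dBu.
Stage 3: -14.5 dBu is at or below the -9.4 dBu threshold — no compression; output -14.5 dBu.

-14.5 dBu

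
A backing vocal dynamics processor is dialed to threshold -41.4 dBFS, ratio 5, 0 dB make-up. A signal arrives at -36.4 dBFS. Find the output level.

Overshoot: -36.4 − (-41.4) = 5 dB.
5:1 compression reduces that to 5/5 = 1 dB over.
So the level is -41.4 + 1 = -40.4 dBFS.

-40.4 dBFS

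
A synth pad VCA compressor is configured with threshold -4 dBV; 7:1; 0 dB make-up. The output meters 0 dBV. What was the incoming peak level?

That's 4 dB above the -4 dBV threshold.
Before 7:1 compression the overshoot was 4 × 7 = 28 dB, so input = -4 + 28 = 24 dBV.

24 dBV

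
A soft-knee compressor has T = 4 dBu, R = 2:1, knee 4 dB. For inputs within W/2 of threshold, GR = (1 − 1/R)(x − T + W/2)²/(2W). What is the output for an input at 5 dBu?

4.4375 dBu

x − T + W/2 = 5 − 4 + 2 = 3.
GR = (1 − 1/2) × 3² / 8 = 0.5 × 9 / 8 = 0.5625 dB.
Output = 5 − 0.5625 = 4.4375 dBu.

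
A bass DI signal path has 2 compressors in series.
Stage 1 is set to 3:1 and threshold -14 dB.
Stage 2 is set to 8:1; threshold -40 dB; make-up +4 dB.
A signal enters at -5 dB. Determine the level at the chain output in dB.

-32.375 dB

Stage 1: 9 dB above -14 dB, reduced 3:1 to 3 dB above → -11 dB.
Stage 2: overshoot 29 dB → 29/8 = 3.625 dB → -36.375 dB; +4 dB make-up → -32.375 dB.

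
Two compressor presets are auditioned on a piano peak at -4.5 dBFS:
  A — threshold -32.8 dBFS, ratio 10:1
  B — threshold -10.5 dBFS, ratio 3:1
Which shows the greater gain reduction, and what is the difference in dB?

A, by 21.47 dB

A: GR = 28.3 − 28.3/10 = 25.47 dB.
B: GR = 6 − 6/3 = 4 dB.
A applies 21.47 dB more gain reduction.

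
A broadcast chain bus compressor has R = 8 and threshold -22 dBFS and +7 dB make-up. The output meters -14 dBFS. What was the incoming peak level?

-14 dBFS

Remove make-up: -14 − 7 = -21 dBFS.
The compressed level sits -21 − (-22) = 1 dB over threshold.
Undo the ratio: input overshoot = 1 × 8 = 8 dB, giving input = -14 dBFS.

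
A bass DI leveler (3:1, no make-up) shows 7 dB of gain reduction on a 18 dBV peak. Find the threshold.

7.5 dBV

Input is 10.5 dB above T (since output overshoot × R = input overshoot: (11 − T)·3 = 18 − T gives T = 7.5 dBV).
Check: 7.5 + (18 − 7.5)/3 = 7.5 + 3.5 = 11 dBV. ✓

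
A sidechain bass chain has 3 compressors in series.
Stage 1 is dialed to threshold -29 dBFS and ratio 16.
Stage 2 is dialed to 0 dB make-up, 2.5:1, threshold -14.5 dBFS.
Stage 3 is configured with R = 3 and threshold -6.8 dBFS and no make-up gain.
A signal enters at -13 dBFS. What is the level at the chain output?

Stage 1: -13 dBFS is 16 dB over -29 dBFS; at 16:1 that becomes 1 dB over, giving -28 dBFS.
Stage 2: -28 dBFS is at or below the -14.5 dBFS threshold — no compression; output -28 dBFS.
Stage 3: -28 dBFS is at or below the -6.8 dBFS threshold — no compression; output -28 dBFS.

-28 dBFS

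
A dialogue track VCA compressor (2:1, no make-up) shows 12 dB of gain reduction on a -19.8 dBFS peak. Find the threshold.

Input is 24 dB above T (since output overshoot × R = input overshoot: (-31.8 − T)·2 = -19.8 − T gives T = -43.8 dBFS).
Check: -43.8 + (-19.8 − (-43.8))/2 = -43.8 + 12 = -31.8 dBFS. ✓

-43.8 dBFS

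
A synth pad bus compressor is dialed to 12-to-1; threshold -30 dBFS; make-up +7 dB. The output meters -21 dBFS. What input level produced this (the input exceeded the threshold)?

-6 dBFS

Before make-up, the level was -21 − 7 = -28 dBFS.
That's 2 dB above the -30 dBFS threshold.
Before 12:1 compression the overshoot was 2 × 12 = 24 dB, so input = -30 + 24 = -6 dBFS.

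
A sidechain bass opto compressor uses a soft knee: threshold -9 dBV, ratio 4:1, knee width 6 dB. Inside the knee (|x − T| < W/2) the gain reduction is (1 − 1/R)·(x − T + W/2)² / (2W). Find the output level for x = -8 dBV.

-9 dBV

x − T + W/2 = -8 − (-9) + 3 = 4.
GR = (1 − 1/4) × 4² / 12 = 0.75 × 16 / 12 = 1 dB.
Output = -8 − 1 = -9 dBV.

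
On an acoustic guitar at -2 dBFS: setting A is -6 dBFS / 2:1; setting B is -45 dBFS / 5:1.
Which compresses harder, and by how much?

A: overshoot 4 dB → output overshoot 2 dB → GR 2 dB.
B: overshoot 43 dB → output overshoot 8.6 dB → GR 34.4 dB.
B reduces 32.4 dB more.

B, by 32.4 dB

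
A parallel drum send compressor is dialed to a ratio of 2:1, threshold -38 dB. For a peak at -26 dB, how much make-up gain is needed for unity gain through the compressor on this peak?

Overshoot 12 dB → 12/2 = 6 dB after compression, so the compressed level is -38 + 6 = -32 dB.
Make-up = target − compressed = -26 − (-32) = 6 dB.

6 dB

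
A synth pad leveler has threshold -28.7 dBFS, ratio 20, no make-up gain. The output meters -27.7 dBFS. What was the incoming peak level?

The compressed level sits -27.7 − (-28.7) = 1 dB over threshold.
Before 20:1 compression the overshoot was 1 × 20 = 20 dB, so input = -28.7 + 20 = -8.7 dBFS.

-8.7 dBFS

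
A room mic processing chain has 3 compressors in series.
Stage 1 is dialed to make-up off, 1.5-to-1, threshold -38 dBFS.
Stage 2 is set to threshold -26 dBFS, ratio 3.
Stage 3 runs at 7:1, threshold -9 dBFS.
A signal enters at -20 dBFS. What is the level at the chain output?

-26 dBFS

Stage 1: 18 dB above -38 dBFS, reduced 1.5:1 to 12 dB above → -26 dBFS.
Stage 2: below threshold (-26 ≤ -26); passes unchanged; output -26 dBFS.
Stage 3: below threshold (-26 ≤ -9); passes unchanged; output -26 dBFS.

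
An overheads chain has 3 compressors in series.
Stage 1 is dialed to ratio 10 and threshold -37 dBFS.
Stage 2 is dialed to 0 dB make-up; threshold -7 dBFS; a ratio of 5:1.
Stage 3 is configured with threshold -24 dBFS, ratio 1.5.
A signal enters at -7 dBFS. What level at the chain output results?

Stage 1: 30 dB above -37 dBFS, reduced 10:1 to 3 dB above → -34 dBFS.
Stage 2: below threshold (-34 ≤ -7); passes unchanged; output -34 dBFS.
Stage 3: -34 dBFS is at or below the -24 dBFS threshold — no compression; output -34 dBFS.

-34 dBFS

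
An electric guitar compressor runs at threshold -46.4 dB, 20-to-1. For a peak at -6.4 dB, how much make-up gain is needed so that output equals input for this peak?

38 dB

Without make-up, output = threshold + overshoot/20 = -46.4 + 2 = -44.4 dB.
Gap to target: 38 dB.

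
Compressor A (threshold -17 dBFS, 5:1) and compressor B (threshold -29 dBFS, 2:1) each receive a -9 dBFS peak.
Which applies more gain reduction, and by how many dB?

A: GR = 8 − 8/5 = 6.4 dB.
B: GR = 20 − 20/2 = 10 dB.
Difference: 3.6 dB in favour of B.

B, by 3.6 dB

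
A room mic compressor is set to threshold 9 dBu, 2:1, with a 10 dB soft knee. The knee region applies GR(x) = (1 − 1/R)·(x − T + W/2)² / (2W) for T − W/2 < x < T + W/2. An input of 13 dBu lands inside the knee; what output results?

x − T + W/2 = 13 − 9 + 5 = 9.
GR = (1 − 1/2) × 9² / 20 = 0.5 × 81 / 20 = 2.025 dB.
Output = 13 − 2.025 = 10.975 dBu.

10.975 dBu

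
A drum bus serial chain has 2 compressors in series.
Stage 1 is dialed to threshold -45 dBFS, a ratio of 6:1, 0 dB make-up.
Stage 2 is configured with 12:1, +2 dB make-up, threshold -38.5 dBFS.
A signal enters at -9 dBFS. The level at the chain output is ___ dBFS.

-37 dBFS

Stage 1: -9 dBFS is 36 dB over -45 dBFS; at 6:1 that becomes 6 dB over, giving -39 dBFS.
Stage 2: below threshold (-39 ≤ -38.5); passes unchanged; make-up brings it to -37 dBFS.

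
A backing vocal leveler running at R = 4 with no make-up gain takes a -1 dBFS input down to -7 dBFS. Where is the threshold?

Gain reduction = -1 − (-7) = 6 dB; output overshoot = GR / (R − 1) = 6 / 3 = 2 dB.
Threshold = output − output overshoot = -7 − 2 = -9 dBFS.

-9 dBFS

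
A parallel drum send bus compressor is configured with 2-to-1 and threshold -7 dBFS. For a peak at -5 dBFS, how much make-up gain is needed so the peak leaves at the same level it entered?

Without make-up, output = threshold + overshoot/2 = -7 + 1 = -6 dBFS.
Gap to target: 1 dB.

1 dB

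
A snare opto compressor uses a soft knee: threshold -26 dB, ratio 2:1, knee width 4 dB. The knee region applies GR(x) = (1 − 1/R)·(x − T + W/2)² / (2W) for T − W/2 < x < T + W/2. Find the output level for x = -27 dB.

x − T + W/2 = -27 − (-26) + 2 = 1.
GR = (1 − 1/2) × 1² / 8 = 0.5 × 1 / 8 = 0.0625 dB.
Output = -27 − 0.0625 = -27.0625 dB.

-27.0625 dB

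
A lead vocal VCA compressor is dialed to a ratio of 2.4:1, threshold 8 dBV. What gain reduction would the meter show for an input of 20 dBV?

7 dB

20 dBV exceeds the threshold by 12 dB.
A 2.4:1 ratio leaves 5 dB of that excess.
So the signal is attenuated by 12 − 5 = 7 dB.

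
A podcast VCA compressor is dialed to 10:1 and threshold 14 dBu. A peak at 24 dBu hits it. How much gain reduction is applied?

9 dB

The signal is 10 dB above threshold.
At 10:1, output sits 10/10 = 1 dB above threshold.
GR = overshoot in − overshoot out = 10 − 1 = 9 dB.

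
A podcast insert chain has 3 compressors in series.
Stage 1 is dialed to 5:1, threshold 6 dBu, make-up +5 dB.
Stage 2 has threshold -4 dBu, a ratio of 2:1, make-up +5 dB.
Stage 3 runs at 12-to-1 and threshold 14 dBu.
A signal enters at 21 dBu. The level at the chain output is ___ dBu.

Stage 1: 15 dB above 6 dBu, reduced 5:1 to 3 dB above → 9 dBu; +5 dB make-up → 14 dBu.
Stage 2: 18 dB above -4 dBu, reduced 2:1 to 9 dB above → 5 dBu; +5 dB make-up → 10 dBu.
Stage 3: 10 dBu ≤ 14 dBu, so stage 3 doesn't engage; output 10 dBu.

10 dBu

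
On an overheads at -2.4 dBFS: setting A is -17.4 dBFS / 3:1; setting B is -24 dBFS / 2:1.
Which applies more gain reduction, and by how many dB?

B, by 0.8 dB

A: 15 dB over, compressed to 5 dB over, so 10 dB of GR.
B: 21.6 dB over, compressed to 10.8 dB over, so 10.8 dB of GR.
B reduces 0.8 dB more.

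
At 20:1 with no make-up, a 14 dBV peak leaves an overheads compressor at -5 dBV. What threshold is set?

Gain reduction = 14 − (-5) = 19 dB; output overshoot = GR / (R − 1) = 19 / 19 = 1 dB.
Threshold = output − output overshoot = -5 − 1 = -6 dBV.

-6 dBV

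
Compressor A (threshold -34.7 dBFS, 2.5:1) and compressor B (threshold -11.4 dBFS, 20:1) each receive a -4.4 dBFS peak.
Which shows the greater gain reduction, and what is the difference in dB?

A, by 11.53 dB

A: GR = 30.3 − 30.3/2.5 = 18.18 dB.
B: GR = 7 − 7/20 = 6.65 dB.
A applies 11.53 dB more gain reduction.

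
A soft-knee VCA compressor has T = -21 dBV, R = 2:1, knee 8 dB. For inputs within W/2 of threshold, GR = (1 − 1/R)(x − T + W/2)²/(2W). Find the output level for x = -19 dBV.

-20.125 dBV

x − T + W/2 = -19 − (-21) + 4 = 6.
GR = (1 − 1/2) × 6² / 16 = 0.5 × 36 / 16 = 1.125 dB.
Output = -19 − 1.125 = -20.125 dBV.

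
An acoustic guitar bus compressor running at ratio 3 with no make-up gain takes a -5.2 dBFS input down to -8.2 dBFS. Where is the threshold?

Let T be the threshold. Output overshoot = (input overshoot)/R, so -8.2 − T = (-5.2 − T)/3.
3·(-8.2 − T) = -5.2 − T → 2·T = -24.6 − (-5.2) = -19.4.
T = -19.4/2 = -9.7 dBFS.

-9.7 dBFS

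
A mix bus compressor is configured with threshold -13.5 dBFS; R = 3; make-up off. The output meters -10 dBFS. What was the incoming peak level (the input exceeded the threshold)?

-3 dBFS

That's 3.5 dB above the -13.5 dBFS threshold.
Input overshoot = R × output overshoot = 10.5 dB → input = -13.5 + 10.5 = -3 dBFS.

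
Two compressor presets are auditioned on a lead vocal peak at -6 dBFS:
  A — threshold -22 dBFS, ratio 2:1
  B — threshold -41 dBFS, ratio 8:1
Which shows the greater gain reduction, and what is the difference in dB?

B, by 22.625 dB

A: 16 dB over, compressed to 8 dB over, so 8 dB of GR.
B: 35 dB over, compressed to 4.375 dB over, so 30.625 dB of GR.
B applies 22.625 dB more gain reduction.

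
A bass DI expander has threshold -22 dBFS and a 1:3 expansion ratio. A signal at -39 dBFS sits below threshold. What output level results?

Undershoot = (-22) − (-39) = 17 dB.
At 1:3, that expands to 51 dB under threshold.
Output = -22 − 51 = -73 dBFS.

-73 dBFS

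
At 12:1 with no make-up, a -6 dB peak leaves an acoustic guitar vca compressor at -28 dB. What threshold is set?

-30 dB

Gain reduction = -6 − (-28) = 22 dB; output overshoot = GR / (R − 1) = 22 / 11 = 2 dB.
Threshold = output − output overshoot = -28 − 2 = -30 dB.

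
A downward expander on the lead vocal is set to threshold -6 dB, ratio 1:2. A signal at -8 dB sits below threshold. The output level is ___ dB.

-10 dB

The input is 2 dB below the -6 dB threshold.
A 1:2 expander multiplies undershoot by 2: 2 × 2 = 4 dB below threshold.
Output = -6 − 4 = -10 dB.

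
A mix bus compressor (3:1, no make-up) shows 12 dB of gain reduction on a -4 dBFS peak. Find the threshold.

-22 dBFS

Let T be the threshold. Output overshoot = (input overshoot)/R, so -16 − T = (-4 − T)/3.
3·(-16 − T) = -4 − T → 2·T = -48 − (-4) = -44.
T = -44/2 = -22 dBFS.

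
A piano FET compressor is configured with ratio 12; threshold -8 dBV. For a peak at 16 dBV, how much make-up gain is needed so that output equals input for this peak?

Without make-up, output = threshold + overshoot/12 = -8 + 2 = -6 dBV.
Gap to target: 22 dB.

22 dB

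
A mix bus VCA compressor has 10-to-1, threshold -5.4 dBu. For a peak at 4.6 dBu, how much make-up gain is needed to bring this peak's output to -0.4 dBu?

Overshoot 10 dB → 10/10 = 1 dB after compression, so the compressed level is -5.4 + 1 = -4.4 dBu.
Make-up = target − compressed = -0.4 − (-4.4) = 4 dB.

4 dB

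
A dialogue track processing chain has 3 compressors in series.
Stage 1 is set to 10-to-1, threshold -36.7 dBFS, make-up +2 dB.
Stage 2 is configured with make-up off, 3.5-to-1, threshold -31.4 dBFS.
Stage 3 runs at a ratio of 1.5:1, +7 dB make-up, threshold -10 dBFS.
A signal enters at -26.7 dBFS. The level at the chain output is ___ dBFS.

Stage 1: -26.7 dBFS is 10 dB over -36.7 dBFS; at 10:1 that becomes 1 dB over, giving -35.7 dBFS; +2 dB make-up → -33.7 dBFS.
Stage 2: -33.7 dBFS ≤ -31.4 dBFS, so stage 2 doesn't engage; output -33.7 dBFS.
Stage 3: -33.7 dBFS ≤ -10 dBFS, so stage 3 doesn't engage; make-up brings it to -26.7 dBFS.

-26.7 dBFS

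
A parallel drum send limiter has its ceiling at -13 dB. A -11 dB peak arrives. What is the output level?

-13 dB

At ∞:1, everything above -13 dB is held at the ceiling.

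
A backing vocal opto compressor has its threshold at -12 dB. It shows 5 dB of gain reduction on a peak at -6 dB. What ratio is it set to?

Input overshoot = -6 − (-12) = 6 dB.
Output overshoot = 6 − 5 = 1 dB.
Ratio = input overshoot / output overshoot = 6 / 1 = 6.

6:1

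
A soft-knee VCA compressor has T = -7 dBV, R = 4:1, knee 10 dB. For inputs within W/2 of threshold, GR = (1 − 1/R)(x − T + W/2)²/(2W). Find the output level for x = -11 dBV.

-11.0375 dBV

x − T + W/2 = -11 − (-7) + 5 = 1.
GR = (1 − 1/4) × 1² / 20 = 0.75 × 1 / 20 = 0.0375 dB.
Output = -11 − 0.0375 = -11.0375 dBV.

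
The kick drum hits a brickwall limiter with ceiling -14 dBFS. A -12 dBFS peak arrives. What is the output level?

The limiter clamps the peak to its -14 dBFS ceiling.

-14 dBFS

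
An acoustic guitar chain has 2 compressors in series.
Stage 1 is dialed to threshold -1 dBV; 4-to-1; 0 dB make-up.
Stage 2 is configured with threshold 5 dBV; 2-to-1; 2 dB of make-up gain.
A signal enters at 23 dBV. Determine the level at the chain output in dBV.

7 dBV

Stage 1: 23 dBV is 24 dB over -1 dBV; at 4:1 that becomes 6 dB over, giving 5 dBV.
Stage 2: 5 dBV is at or below the 5 dBV threshold — no compression; make-up brings it to 7 dBV.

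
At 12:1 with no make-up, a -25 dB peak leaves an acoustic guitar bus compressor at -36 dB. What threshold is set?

Input is 12 dB above T (since output overshoot × R = input overshoot: (-36 − T)·12 = -25 − T gives T = -37 dB).
Check: -37 + (-25 − (-37))/12 = -37 + 1 = -36 dB. ✓

-37 dB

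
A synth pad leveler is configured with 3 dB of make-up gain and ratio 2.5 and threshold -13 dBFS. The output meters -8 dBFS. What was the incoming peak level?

Before make-up, the level was -8 − 3 = -11 dBFS.
The compressed level sits -11 − (-13) = 2 dB over threshold.
Input overshoot = R × output overshoot = 5 dB → input = -13 + 5 = -8 dBFS.

-8 dBFS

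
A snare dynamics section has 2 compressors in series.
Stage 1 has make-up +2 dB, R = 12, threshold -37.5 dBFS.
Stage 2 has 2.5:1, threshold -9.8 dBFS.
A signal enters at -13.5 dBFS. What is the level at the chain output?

Stage 1: overshoot 24 dB → 24/12 = 2 dB → -35.5 dBFS; +2 dB make-up → -33.5 dBFS.
Stage 2: -33.5 dBFS ≤ -9.8 dBFS, so stage 2 doesn't engage; output -33.5 dBFS.

-33.5 dBFS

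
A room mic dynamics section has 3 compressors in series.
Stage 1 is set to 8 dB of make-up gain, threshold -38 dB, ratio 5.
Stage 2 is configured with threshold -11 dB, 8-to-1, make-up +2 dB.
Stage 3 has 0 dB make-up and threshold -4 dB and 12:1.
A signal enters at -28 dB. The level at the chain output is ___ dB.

Stage 1: overshoot 10 dB → 10/5 = 2 dB → -36 dB; +8 dB make-up → -28 dB.
Stage 2: -28 dB ≤ -11 dB, so stage 2 doesn't engage; make-up brings it to -26 dB.
Stage 3: -26 dB is at or below the -4 dB threshold — no compression; output -26 dB.

-26 dB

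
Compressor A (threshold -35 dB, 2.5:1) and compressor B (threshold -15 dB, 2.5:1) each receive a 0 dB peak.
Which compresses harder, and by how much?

A: overshoot 35 dB → output overshoot 14 dB → GR 21 dB.
B: overshoot 15 dB → output overshoot 6 dB → GR 9 dB.
A reduces 12 dB more.

A, by 12 dB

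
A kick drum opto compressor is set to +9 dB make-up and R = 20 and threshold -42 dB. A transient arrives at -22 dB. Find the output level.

The input is 20 dB above the -42 dB threshold.
20:1 compression reduces that to 20/20 = 1 dB over.
Output = -42 + 1 = -41 dB; make-up adds 9 dB, giving -32 dB.

-32 dB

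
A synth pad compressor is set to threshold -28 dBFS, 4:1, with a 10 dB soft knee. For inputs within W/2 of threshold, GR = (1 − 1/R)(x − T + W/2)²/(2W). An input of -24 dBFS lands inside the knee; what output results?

x − T + W/2 = -24 − (-28) + 5 = 9.
GR = (1 − 1/4) × 9² / 20 = 0.75 × 81 / 20 = 3.0375 dB.
Output = -24 − 3.0375 = -27.0375 dBFS.

-27.0375 dBFS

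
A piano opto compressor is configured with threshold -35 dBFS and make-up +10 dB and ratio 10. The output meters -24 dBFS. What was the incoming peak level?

Stripping the +10 dB make-up gives -34 dBFS at the gain stage.
The compressed level sits -34 − (-35) = 1 dB over threshold.
Input overshoot = R × output overshoot = 10 dB → input = -35 + 10 = -25 dBFS.

-25 dBFS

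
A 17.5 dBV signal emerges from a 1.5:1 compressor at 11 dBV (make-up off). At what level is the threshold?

-2 dBV

Let T be the threshold. Output overshoot = (input overshoot)/R, so 11 − T = (17.5 − T)/1.5.
1.5·(11 − T) = 17.5 − T → 0.5·T = 16.5 − 17.5 = -1.
T = -1/0.5 = -2 dBV.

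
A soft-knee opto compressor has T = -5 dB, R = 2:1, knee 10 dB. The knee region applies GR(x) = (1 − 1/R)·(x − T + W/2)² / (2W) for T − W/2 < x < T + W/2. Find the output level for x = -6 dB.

-6.4 dB

x − T + W/2 = -6 − (-5) + 5 = 4.
GR = (1 − 1/2) × 4² / 20 = 0.5 × 16 / 20 = 0.4 dB.
Output = -6 − 0.4 = -6.4 dB.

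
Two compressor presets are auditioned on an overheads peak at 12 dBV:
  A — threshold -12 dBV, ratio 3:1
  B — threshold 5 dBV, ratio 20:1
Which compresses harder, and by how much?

A, by 9.35 dB

A: GR = 24 − 24/3 = 16 dB.
B: GR = 7 − 7/20 = 6.65 dB.
Difference: 9.35 dB in favour of A.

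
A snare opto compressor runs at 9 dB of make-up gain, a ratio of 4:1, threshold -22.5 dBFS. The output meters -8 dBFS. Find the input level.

Remove make-up: -8 − 9 = -17 dBFS.
That's 5.5 dB above the -22.5 dBFS threshold.
Undo the ratio: input overshoot = 5.5 × 4 = 22 dB, giving input = -0.5 dBFS.

-0.5 dBFS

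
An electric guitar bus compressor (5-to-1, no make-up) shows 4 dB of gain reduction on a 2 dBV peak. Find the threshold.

-3 dBV

Gain reduction = 2 − (-2) = 4 dB; output overshoot = GR / (R − 1) = 4 / 4 = 1 dB.
Threshold = output − output overshoot = -2 − 1 = -3 dBV.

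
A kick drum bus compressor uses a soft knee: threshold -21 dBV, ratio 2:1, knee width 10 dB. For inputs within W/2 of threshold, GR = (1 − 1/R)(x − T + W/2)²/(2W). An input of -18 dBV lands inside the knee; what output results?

x − T + W/2 = -18 − (-21) + 5 = 8.
GR = (1 − 1/2) × 8² / 20 = 0.5 × 64 / 20 = 1.6 dB.
Output = -18 − 1.6 = -19.6 dBV.

-19.6 dBV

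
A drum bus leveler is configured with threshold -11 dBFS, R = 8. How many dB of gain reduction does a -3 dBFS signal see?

-3 dBFS exceeds the threshold by 8 dB.
At 8:1, output sits 8/8 = 1 dB above threshold.
So the signal is attenuated by 8 − 1 = 7 dB.

7 dB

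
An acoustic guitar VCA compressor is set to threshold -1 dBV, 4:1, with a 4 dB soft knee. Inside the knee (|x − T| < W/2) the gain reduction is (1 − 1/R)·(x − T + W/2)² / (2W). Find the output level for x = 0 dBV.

-0.84375 dBV

x − T + W/2 = 0 − (-1) + 2 = 3.
GR = (1 − 1/4) × 3² / 8 = 0.75 × 9 / 8 = 0.84375 dB.
Output = 0 − 0.84375 = -0.84375 dBV.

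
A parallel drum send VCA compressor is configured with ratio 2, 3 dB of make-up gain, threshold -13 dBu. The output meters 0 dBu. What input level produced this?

7 dBu

Stripping the +3 dB make-up gives -3 dBu at the gain stage.
The compressed level sits -3 − (-13) = 10 dB over threshold.
Before 2:1 compression the overshoot was 10 × 2 = 20 dB, so input = -13 + 20 = 7 dBu.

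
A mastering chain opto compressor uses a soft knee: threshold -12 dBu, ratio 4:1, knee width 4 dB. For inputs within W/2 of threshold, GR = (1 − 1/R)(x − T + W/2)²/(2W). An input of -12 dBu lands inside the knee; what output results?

-12.375 dBu

x − T + W/2 = -12 − (-12) + 2 = 2.
GR = (1 − 1/4) × 2² / 8 = 0.75 × 4 / 8 = 0.375 dB.
Output = -12 − 0.375 = -12.375 dBu.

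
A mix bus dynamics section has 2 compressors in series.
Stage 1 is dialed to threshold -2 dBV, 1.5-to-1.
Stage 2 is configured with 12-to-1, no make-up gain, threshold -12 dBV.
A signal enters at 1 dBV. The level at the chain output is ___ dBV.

-11 dBV

Stage 1: 3 dB above -2 dBV, reduced 1.5:1 to 2 dB above → 0 dBV.
Stage 2: overshoot 12 dB → 12/12 = 1 dB → -11 dBV.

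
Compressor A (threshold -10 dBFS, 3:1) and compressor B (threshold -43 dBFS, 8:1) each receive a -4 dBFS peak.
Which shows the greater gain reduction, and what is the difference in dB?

A: GR = 6 − 6/3 = 4 dB.
B: GR = 39 − 39/8 = 34.125 dB.
B reduces 30.125 dB more.

B, by 30.125 dB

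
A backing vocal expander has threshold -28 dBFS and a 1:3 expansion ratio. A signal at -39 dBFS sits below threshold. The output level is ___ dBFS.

Undershoot = (-28) − (-39) = 11 dB.
At 1:3, that expands to 33 dB under threshold.
Output = -28 − 33 = -61 dBFS.

-61 dBFS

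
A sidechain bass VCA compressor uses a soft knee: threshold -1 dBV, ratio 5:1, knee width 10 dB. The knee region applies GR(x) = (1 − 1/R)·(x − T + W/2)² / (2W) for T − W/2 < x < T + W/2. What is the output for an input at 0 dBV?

x − T + W/2 = 0 − (-1) + 5 = 6.
GR = (1 − 1/5) × 6² / 20 = 0.8 × 36 / 20 = 1.44 dB.
Output = 0 − 1.44 = -1.44 dBV.

-1.44 dBV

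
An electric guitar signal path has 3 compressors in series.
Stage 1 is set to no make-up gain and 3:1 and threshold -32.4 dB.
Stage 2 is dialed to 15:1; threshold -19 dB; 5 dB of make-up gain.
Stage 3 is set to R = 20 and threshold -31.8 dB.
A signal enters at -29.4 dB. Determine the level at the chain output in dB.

-31.53 dB

Stage 1: overshoot 3 dB → 3/3 = 1 dB → -31.4 dB.
Stage 2: -31.4 dB is at or below the -19 dB threshold — no compression; make-up brings it to -26.4 dB.
Stage 3: overshoot 5.4 dB → 5.4/20 = 0.27 dB → -31.53 dB.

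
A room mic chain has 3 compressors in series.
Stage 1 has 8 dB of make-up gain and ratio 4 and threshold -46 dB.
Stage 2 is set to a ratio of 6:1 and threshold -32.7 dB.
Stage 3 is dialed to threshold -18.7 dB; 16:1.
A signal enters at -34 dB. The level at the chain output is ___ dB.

Stage 1: overshoot 12 dB → 12/4 = 3 dB → -43 dB; +8 dB make-up → -35 dB.
Stage 2: -35 dB ≤ -32.7 dB, so stage 2 doesn't engage; output -35 dB.
Stage 3: below threshold (-35 ≤ -18.7); passes unchanged; output -35 dB.

-35 dB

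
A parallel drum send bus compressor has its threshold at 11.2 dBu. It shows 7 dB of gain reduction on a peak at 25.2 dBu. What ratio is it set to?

Input overshoot = 25.2 − 11.2 = 14 dB.
Output overshoot = 14 − 7 = 7 dB.
Ratio = input overshoot / output overshoot = 14 / 7 = 2.

2:1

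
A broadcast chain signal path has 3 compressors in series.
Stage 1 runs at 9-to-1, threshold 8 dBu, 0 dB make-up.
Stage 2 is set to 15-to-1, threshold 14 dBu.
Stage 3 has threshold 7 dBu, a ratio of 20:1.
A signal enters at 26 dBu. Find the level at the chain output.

7.15 dBu

Stage 1: overshoot 18 dB → 18/9 = 2 dB → 10 dBu.
Stage 2: below threshold (10 ≤ 14); passes unchanged; output 10 dBu.
Stage 3: overshoot 3 dB → 3/20 = 0.15 dB → 7.15 dBu.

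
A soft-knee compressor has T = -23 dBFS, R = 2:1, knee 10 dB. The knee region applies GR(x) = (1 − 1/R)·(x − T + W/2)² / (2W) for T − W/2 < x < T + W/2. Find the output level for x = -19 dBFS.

-21.025 dBFS

x − T + W/2 = -19 − (-23) + 5 = 9.
GR = (1 − 1/2) × 9² / 20 = 0.5 × 81 / 20 = 2.025 dB.
Output = -19 − 2.025 = -21.025 dBFS.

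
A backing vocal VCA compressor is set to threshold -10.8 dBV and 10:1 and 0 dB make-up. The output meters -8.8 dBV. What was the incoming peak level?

The compressed level sits -8.8 − (-10.8) = 2 dB over threshold.
Undo the ratio: input overshoot = 2 × 10 = 20 dB, giving input = 9.2 dBV.

9.2 dBV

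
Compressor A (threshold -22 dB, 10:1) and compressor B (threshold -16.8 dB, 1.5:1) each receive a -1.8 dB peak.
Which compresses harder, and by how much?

A: 20.2 dB over, compressed to 2.02 dB over, so 18.18 dB of GR.
B: 15 dB over, compressed to 10 dB over, so 5 dB of GR.
A reduces 13.18 dB more.

A, by 13.18 dB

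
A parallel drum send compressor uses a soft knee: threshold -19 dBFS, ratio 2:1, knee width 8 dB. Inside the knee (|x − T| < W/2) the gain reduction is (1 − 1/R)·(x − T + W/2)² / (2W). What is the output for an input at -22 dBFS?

-22.03125 dBFS

x − T + W/2 = -22 − (-19) + 4 = 1.
GR = (1 − 1/2) × 1² / 16 = 0.5 × 1 / 16 = 0.03125 dB.
Output = -22 − 0.03125 = -22.03125 dBFS.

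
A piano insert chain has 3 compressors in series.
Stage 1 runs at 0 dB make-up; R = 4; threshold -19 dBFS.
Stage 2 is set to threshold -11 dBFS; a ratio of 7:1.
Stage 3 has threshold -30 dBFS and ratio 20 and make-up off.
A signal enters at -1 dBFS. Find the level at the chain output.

-29.225 dBFS

Stage 1: overshoot 18 dB → 18/4 = 4.5 dB → -14.5 dBFS.
Stage 2: below threshold (-14.5 ≤ -11); passes unchanged; output -14.5 dBFS.
Stage 3: 15.5 dB above -30 dBFS, reduced 20:1 to 0.775 dB above → -29.225 dBFS.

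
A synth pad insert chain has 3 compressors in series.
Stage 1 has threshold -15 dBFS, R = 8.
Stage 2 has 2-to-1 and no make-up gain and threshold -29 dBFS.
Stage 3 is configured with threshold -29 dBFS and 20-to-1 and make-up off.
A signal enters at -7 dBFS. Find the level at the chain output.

-28.625 dBFS

Stage 1: overshoot 8 dB → 8/8 = 1 dB → -14 dBFS.
Stage 2: -14 dBFS is 15 dB over -29 dBFS; at 2:1 that becomes 7.5 dB over, giving -21.5 dBFS.
Stage 3: -21.5 dBFS is 7.5 dB over -29 dBFS; at 20:1 that becomes 0.375 dB over, giving -28.625 dBFS.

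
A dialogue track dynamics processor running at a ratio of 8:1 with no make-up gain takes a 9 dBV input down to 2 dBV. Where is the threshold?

1 dBV

Input is 8 dB above T (since output overshoot × R = input overshoot: (2 − T)·8 = 9 − T gives T = 1 dBV).
Check: 1 + (9 − 1)/8 = 1 + 1 = 2 dBV. ✓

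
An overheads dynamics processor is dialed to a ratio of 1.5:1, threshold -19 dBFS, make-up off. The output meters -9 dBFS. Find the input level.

Post-compression overshoot = -9 − (-19) = 10 dB.
Undo the ratio: input overshoot = 10 × 1.5 = 15 dB, giving input = -4 dBFS.

-4 dBFS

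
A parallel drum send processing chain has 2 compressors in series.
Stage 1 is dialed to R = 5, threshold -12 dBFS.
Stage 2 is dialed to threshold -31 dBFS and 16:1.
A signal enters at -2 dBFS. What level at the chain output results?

-29.6875 dBFS

Stage 1: 10 dB above -12 dBFS, reduced 5:1 to 2 dB above → -10 dBFS.
Stage 2: overshoot 21 dB → 21/16 = 1.3125 dB → -29.6875 dBFS.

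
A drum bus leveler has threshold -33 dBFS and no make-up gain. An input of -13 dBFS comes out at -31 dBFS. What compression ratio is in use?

10:1

Input overshoot = -13 − (-33) = 20 dB; output overshoot = -31 − (-33) = 2 dB.
Ratio = 20 / 2 = 10.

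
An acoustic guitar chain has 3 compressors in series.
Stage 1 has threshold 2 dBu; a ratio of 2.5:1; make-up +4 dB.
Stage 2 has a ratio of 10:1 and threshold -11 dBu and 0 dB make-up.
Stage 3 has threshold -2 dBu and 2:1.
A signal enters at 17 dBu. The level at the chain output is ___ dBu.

Stage 1: overshoot 15 dB → 15/2.5 = 6 dB → 8 dBu; +4 dB make-up → 12 dBu.
Stage 2: 12 dBu is 23 dB over -11 dBu; at 10:1 that becomes 2.3 dB over, giving -8.7 dBu.
Stage 3: -8.7 dBu is at or below the -2 dBu threshold — no compression; output -8.7 dBu.

-8.7 dBu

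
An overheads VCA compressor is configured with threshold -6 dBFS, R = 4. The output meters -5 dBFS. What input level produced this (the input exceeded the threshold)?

That's 1 dB above the -6 dBFS threshold.
Before 4:1 compression the overshoot was 1 × 4 = 4 dB, so input = -6 + 4 = -2 dBFS.

-2 dBFS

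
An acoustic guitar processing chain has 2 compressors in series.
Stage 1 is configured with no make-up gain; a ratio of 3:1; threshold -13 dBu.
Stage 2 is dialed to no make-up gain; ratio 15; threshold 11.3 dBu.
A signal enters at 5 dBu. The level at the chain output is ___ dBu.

-7 dBu

Stage 1: 5 dBu is 18 dB over -13 dBu; at 3:1 that becomes 6 dB over, giving -7 dBu.
Stage 2: below threshold (-7 ≤ 11.3); passes unchanged; output -7 dBu.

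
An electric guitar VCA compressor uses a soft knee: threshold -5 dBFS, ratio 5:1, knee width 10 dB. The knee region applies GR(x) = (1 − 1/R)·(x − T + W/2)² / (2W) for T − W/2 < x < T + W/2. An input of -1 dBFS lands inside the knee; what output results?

-4.24 dBFS

x − T + W/2 = -1 − (-5) + 5 = 9.
GR = (1 − 1/5) × 9² / 20 = 0.8 × 81 / 20 = 3.24 dB.
Output = -1 − 3.24 = -4.24 dBFS.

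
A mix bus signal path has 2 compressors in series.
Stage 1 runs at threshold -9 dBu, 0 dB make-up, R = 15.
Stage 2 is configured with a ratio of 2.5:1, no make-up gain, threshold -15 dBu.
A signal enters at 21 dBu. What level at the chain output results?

Stage 1: 30 dB above -9 dBu, reduced 15:1 to 2 dB above → -7 dBu.
Stage 2: overshoot 8 dB → 8/2.5 = 3.2 dB → -11.8 dBu.

-11.8 dBu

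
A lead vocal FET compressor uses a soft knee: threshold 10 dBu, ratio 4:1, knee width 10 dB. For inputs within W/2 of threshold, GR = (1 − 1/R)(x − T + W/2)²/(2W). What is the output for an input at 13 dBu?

x − T + W/2 = 13 − 10 + 5 = 8.
GR = (1 − 1/4) × 8² / 20 = 0.75 × 64 / 20 = 2.4 dB.
Output = 13 − 2.4 = 10.6 dBu.

10.6 dBu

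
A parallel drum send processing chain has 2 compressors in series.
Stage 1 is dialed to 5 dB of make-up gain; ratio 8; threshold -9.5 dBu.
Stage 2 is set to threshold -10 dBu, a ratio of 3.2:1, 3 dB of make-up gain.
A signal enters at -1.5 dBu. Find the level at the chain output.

-4.96875 dBu

Stage 1: overshoot 8 dB → 8/8 = 1 dB → -8.5 dBu; +5 dB make-up → -3.5 dBu.
Stage 2: 6.5 dB above -10 dBu, reduced 3.2:1 to 2.03125 dB above → -7.96875 dBu; +3 dB make-up → -4.96875 dBu.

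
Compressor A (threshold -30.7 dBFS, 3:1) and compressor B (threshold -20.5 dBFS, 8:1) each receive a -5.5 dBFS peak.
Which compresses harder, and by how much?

A, by 3.675 dB

A: overshoot 25.2 dB → output overshoot 8.4 dB → GR 16.8 dB.
B: overshoot 15 dB → output overshoot 1.875 dB → GR 13.125 dB.
A reduces 3.675 dB more.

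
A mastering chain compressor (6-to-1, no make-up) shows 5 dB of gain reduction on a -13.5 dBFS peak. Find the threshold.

Let T be the threshold. Output overshoot = (input overshoot)/R, so -18.5 − T = (-13.5 − T)/6.
6·(-18.5 − T) = -13.5 − T → 5·T = -111 − (-13.5) = -97.5.
T = -97.5/5 = -19.5 dBFS.

-19.5 dBFS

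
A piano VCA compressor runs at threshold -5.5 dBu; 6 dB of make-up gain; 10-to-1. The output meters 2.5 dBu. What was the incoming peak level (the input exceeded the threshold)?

Before make-up, the level was 2.5 − 6 = -3.5 dBu.
The compressed level sits -3.5 − (-5.5) = 2 dB over threshold.
Undo the ratio: input overshoot = 2 × 10 = 20 dB, giving input = 14.5 dBu.

14.5 dBu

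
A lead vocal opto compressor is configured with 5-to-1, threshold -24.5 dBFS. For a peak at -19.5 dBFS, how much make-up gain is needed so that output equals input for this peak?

The peak compresses to -24.5 + 5/5 = -23.5 dBFS.
To reach -19.5 dBFS requires -19.5 − (-23.5) = 4 dB of make-up.

4 dB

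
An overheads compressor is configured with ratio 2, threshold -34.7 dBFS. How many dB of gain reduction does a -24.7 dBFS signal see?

Overshoot = -24.7 − (-34.7) = 10 dB.
A 2:1 ratio leaves 5 dB of that excess.
So the signal is attenuated by 10 − 5 = 5 dB.

5 dB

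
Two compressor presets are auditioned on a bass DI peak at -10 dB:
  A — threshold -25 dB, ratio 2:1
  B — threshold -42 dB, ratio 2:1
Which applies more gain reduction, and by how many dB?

A: GR = 15 − 15/2 = 7.5 dB.
B: GR = 32 − 32/2 = 16 dB.
Difference: 8.5 dB in favour of B.

B, by 8.5 dB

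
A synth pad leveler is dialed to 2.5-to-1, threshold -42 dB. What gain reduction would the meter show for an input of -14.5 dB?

16.5 dB

The signal is 27.5 dB above threshold.
After 2.5:1 compression the overshoot becomes 27.5/2.5 = 11 dB.
So the signal is attenuated by 27.5 − 11 = 16.5 dB.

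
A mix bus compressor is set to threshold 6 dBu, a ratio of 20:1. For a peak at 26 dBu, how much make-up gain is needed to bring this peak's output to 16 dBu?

9 dB

Overshoot 20 dB → 20/20 = 1 dB after compression, so the compressed level is 6 + 1 = 7 dBu.
Make-up = target − compressed = 16 − 7 = 9 dB.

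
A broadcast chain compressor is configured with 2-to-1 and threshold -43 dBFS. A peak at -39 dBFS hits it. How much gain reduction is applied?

Overshoot = -39 − (-43) = 4 dB.
A 2:1 ratio leaves 2 dB of that excess.
So the signal is attenuated by 4 − 2 = 2 dB.

2 dB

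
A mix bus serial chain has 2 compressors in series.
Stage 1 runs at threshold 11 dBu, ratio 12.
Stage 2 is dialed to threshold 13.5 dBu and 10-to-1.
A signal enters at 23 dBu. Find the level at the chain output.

Stage 1: 12 dB above 11 dBu, reduced 12:1 to 1 dB above → 12 dBu.
Stage 2: 12 dBu ≤ 13.5 dBu, so stage 2 doesn't engage; output 12 dBu.

12 dBu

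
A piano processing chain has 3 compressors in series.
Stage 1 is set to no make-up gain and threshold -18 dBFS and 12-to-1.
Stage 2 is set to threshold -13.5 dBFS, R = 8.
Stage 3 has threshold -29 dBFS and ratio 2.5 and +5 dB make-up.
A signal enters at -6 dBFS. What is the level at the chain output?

Stage 1: -6 dBFS is 12 dB over -18 dBFS; at 12:1 that becomes 1 dB over, giving -17 dBFS.
Stage 2: -17 dBFS is at or below the -13.5 dBFS threshold — no compression; output -17 dBFS.
Stage 3: overshoot 12 dB → 12/2.5 = 4.8 dB → -24.2 dBFS; +5 dB make-up → -19.2 dBFS.

-19.2 dBFS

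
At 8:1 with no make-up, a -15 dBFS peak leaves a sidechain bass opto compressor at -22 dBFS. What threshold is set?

Let T be the threshold. Output overshoot = (input overshoot)/R, so -22 − T = (-15 − T)/8.
8·(-22 − T) = -15 − T → 7·T = -176 − (-15) = -161.
T = -161/7 = -23 dBFS.

-23 dBFS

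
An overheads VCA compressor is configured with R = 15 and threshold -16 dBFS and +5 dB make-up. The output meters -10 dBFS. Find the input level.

Stripping the +5 dB make-up gives -15 dBFS at the gain stage.
The compressed level sits -15 − (-16) = 1 dB over threshold.
Before 15:1 compression the overshoot was 1 × 15 = 15 dB, so input = -16 + 15 = -1 dBFS.

-1 dBFS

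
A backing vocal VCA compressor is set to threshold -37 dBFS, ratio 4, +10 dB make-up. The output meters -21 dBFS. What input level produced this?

-13 dBFS

Remove make-up: -21 − 10 = -31 dBFS.
Post-compression overshoot = -31 − (-37) = 6 dB.
Undo the ratio: input overshoot = 6 × 4 = 24 dB, giving input = -13 dBFS.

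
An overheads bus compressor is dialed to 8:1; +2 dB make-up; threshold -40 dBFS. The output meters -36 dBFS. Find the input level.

Before make-up, the level was -36 − 2 = -38 dBFS.
The compressed level sits -38 − (-40) = 2 dB over threshold.
Undo the ratio: input overshoot = 2 × 8 = 16 dB, giving input = -24 dBFS.

-24 dBFS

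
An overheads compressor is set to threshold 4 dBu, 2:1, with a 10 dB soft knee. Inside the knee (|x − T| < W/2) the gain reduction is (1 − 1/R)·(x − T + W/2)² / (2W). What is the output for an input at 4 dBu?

3.375 dBu

x − T + W/2 = 4 − 4 + 5 = 5.
GR = (1 − 1/2) × 5² / 20 = 0.5 × 25 / 20 = 0.625 dB.
Output = 4 − 0.625 = 3.375 dBu.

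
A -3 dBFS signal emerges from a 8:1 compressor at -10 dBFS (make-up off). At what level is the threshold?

-11 dBFS

Input is 8 dB above T (since output overshoot × R = input overshoot: (-10 − T)·8 = -3 − T gives T = -11 dBFS).
Check: -11 + (-3 − (-11))/8 = -11 + 1 = -10 dBFS. ✓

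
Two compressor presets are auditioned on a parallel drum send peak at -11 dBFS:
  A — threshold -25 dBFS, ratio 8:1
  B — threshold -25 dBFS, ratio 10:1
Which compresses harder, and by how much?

A: overshoot 14 dB → output overshoot 1.75 dB → GR 12.25 dB.
B: overshoot 14 dB → output overshoot 1.4 dB → GR 12.6 dB.
B reduces 0.35 dB more.

B, by 0.35 dB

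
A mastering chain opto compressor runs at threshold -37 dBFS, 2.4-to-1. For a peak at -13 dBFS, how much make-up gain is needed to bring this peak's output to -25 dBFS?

2 dB

Overshoot 24 dB → 24/2.4 = 10 dB after compression, so the compressed level is -37 + 10 = -27 dBFS.
Make-up = target − compressed = -25 − (-27) = 2 dB.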